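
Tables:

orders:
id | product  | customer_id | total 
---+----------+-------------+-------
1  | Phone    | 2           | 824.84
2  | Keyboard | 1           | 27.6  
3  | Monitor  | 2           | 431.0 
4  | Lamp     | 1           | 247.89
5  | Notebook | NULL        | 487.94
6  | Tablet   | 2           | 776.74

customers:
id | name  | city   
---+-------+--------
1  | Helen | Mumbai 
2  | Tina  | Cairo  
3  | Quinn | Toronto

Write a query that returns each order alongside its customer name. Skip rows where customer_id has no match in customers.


INNER JOIN keeps only orders rows whose customer_id matches an id in customers. Walk through each order:
  - order 1 (Phone): customer_id=2 -> matches Tina
  - order 2 (Keyboard): customer_id=1 -> matches Helen
  - order 3 (Monitor): customer_id=2 -> matches Tina
  - order 4 (Lamp): customer_id=1 -> matches Helen
  - order 5 (Notebook): customer_id=NULL, no match -> dropped
  - order 6 (Tablet): customer_id=2 -> matches Tina
So 1 of 6 rows is dropped.

SQL:
SELECT a.product, b.name AS customer
FROM orders a
INNER JOIN customers b ON a.customer_id = b.id

Result:
product  | customer
---------+---------
Phone    | Tina    
Keyboard | Helen   
Monitor  | Tina    
Lamp     | Helen   
Tablet   | Tina    


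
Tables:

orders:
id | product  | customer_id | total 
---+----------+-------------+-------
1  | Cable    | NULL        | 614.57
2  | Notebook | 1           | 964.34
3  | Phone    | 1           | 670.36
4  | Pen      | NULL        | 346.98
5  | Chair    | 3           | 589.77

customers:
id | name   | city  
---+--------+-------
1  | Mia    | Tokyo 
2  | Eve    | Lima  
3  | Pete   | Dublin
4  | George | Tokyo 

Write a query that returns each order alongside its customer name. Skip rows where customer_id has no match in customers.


INNER JOIN keeps only orders rows whose customer_id matches an id in customers. Walk through each order:
  - order 1 (Cable): customer_id=NULL, no match -> dropped
  - order 2 (Notebook): customer_id=1 -> matches Mia
  - order 3 (Phone): customer_id=1 -> matches Mia
  - order 4 (Pen): customer_id=NULL, no match -> dropped
  - order 5 (Chair): customer_id=3 -> matches Pete
So 2 of 5 rows are dropped.

SQL:
SELECT a.product, b.name AS customer
FROM orders a
INNER JOIN customers b ON a.customer_id = b.id

Result:
product  | customer
---------+---------
Notebook | Mia     
Phone    | Mia     
Chair    | Pete    


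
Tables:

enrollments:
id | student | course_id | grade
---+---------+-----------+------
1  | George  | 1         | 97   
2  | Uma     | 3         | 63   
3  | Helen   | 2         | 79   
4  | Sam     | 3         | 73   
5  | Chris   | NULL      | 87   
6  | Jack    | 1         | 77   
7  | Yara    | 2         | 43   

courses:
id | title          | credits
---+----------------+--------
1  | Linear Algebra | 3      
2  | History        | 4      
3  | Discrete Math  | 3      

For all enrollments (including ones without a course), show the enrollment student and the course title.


LEFT JOIN keeps every row from enrollments (the left table); where course_id has no match in courses, the course columns become NULL. Walk through each enrollment:
  - enrollment 1 (George): course_id=1 -> matches Linear Algebra
  - enrollment 2 (Uma): course_id=3 -> matches Discrete Math
  - enrollment 3 (Helen): course_id=2 -> matches History
  - enrollment 4 (Sam): course_id=3 -> matches Discrete Math
  - enrollment 5 (Chris): course_id=NULL, no match -> kept with NULL
  - enrollment 6 (Jack): course_id=1 -> matches Linear Algebra
  - enrollment 7 (Yara): course_id=2 -> matches History
All 7 rows appear; 1 has NULL course.

SQL:
SELECT a.student, b.title AS course
FROM enrollments a
LEFT JOIN courses b ON a.course_id = b.id

Result:
student | course        
--------+---------------
George  | Linear Algebra
Uma     | Discrete Math 
Helen   | History       
Sam     | Discrete Math 
Chris   | NULL          
Jack    | Linear Algebra
Yara    | History       


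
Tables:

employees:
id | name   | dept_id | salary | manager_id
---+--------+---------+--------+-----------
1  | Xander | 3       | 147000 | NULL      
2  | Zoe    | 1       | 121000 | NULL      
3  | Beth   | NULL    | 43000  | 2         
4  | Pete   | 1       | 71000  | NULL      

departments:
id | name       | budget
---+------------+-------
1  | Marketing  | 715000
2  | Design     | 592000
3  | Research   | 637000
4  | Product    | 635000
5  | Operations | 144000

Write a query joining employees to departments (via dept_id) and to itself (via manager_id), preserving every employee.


Two LEFT JOINs from the same base table employees: one to departments via dept_id, one to employees itself via manager_id. Both are LEFT so every employee is preserved.
Match against departments:
  - employee 1 (Xander): dept_id=3 -> matches Research
  - employee 2 (Zoe): dept_id=1 -> matches Marketing
  - employee 3 (Beth): dept_id=NULL, no match -> kept with NULL
  - employee 4 (Pete): dept_id=1 -> matches Marketing
Match against employees (self):
  - employee 1 (Xander): manager_id=NULL -> NULL
  - employee 2 (Zoe): manager_id=NULL -> NULL
  - employee 3 (Beth): manager_id=2 -> Zoe
  - employee 4 (Pete): manager_id=NULL -> NULL

SQL:
SELECT a.name, b.name AS department, c.name AS manager
FROM employees a
LEFT JOIN departments b ON a.dept_id = b.id
LEFT JOIN employees c ON a.manager_id = c.id

Result:
name   | department | manager
-------+------------+--------
Xander | Research   | NULL   
Zoe    | Marketing  | NULL   
Beth   | NULL       | Zoe    
Pete   | Marketing  | NULL   


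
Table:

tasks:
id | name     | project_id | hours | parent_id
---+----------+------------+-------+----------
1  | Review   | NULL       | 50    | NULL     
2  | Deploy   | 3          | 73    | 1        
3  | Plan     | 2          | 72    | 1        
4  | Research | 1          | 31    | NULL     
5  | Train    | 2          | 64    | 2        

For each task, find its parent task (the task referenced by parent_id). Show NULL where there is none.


This is a self-join: tasks is joined to a second copy of itself, matching each row's parent_id to another row's id. Use LEFT JOIN so rows with parent_id=NULL are kept.
  - task 1 (Review): parent_id=NULL -> NULL
  - task 2 (Deploy): parent_id=1 -> Review
  - task 3 (Plan): parent_id=1 -> Review
  - task 4 (Research): parent_id=NULL -> NULL
  - task 5 (Train): parent_id=2 -> Deploy

SQL:
SELECT a.name AS item, b.name AS parent
FROM tasks a
LEFT JOIN tasks b ON a.parent_id = b.id

Result:
item     | parent
---------+-------
Review   | NULL  
Deploy   | Review
Plan     | Review
Research | NULL  
Train    | Deploy


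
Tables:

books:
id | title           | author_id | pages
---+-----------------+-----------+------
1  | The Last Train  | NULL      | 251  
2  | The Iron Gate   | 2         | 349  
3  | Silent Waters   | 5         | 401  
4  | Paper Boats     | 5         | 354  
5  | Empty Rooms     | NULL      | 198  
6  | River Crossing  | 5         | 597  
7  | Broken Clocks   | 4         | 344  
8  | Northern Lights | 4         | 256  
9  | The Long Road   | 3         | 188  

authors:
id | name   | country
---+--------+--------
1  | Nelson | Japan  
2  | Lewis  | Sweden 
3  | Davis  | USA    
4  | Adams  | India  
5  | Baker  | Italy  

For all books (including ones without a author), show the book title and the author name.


LEFT JOIN keeps every row from books (the left table); where author_id has no match in authors, the author columns become NULL. Walk through each book:
  - book 1 (The Last Train): author_id=NULL, no match -> kept with NULL
  - book 2 (The Iron Gate): author_id=2 -> matches Lewis
  - book 3 (Silent Waters): author_id=5 -> matches Baker
  - book 4 (Paper Boats): author_id=5 -> matches Baker
  - book 5 (Empty Rooms): author_id=NULL, no match -> kept with NULL
  - book 6 (River Crossing): author_id=5 -> matches Baker
  - book 7 (Broken Clocks): author_id=4 -> matches Adams
  - book 8 (Northern Lights): author_id=4 -> matches Adams
  - book 9 (The Long Road): author_id=3 -> matches Davis
All 9 rows appear; 2 have NULL author.

SQL:
SELECT a.title, b.name AS author
FROM books a
LEFT JOIN authors b ON a.author_id = b.id

Result:
title           | author
----------------+-------
The Last Train  | NULL  
The Iron Gate   | Lewis 
Silent Waters   | Baker 
Paper Boats     | Baker 
Empty Rooms     | NULL  
River Crossing  | Baker 
Broken Clocks   | Adams 
Northern Lights | Adams 
The Long Road   | Davis 


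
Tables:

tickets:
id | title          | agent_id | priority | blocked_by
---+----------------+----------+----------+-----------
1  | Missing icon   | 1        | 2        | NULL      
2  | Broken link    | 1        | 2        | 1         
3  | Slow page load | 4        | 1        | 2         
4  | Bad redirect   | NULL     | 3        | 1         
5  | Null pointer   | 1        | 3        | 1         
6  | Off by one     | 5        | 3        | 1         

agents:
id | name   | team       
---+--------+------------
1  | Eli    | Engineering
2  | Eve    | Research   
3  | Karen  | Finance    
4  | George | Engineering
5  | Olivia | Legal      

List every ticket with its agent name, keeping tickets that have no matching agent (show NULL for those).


LEFT JOIN keeps every row from tickets (the left table); where agent_id has no match in agents, the agent columns become NULL. Walk through each ticket:
  - ticket 1 (Missing icon): agent_id=1 -> matches Eli
  - ticket 2 (Broken link): agent_id=1 -> matches Eli
  - ticket 3 (Slow page load): agent_id=4 -> matches George
  - ticket 4 (Bad redirect): agent_id=NULL, no match -> kept with NULL
  - ticket 5 (Null pointer): agent_id=1 -> matches Eli
  - ticket 6 (Off by one): agent_id=5 -> matches Olivia
All 6 rows appear; 1 has NULL agent.

SQL:
SELECT a.title, b.name AS agent
FROM tickets a
LEFT JOIN agents b ON a.agent_id = b.id

Result:
title          | agent 
---------------+-------
Missing icon   | Eli   
Broken link    | Eli   
Slow page load | George
Bad redirect   | NULL  
Null pointer   | Eli   
Off by one     | Olivia


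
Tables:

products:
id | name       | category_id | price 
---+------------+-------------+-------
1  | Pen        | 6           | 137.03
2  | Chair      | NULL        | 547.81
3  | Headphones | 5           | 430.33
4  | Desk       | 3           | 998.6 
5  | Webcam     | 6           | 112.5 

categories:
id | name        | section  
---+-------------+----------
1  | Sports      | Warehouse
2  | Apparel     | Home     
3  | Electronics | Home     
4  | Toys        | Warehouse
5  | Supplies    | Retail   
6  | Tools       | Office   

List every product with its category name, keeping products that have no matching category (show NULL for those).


LEFT JOIN keeps every row from products (the left table); where category_id has no match in categories, the category columns become NULL. Walk through each product:
  - product 1 (Pen): category_id=6 -> matches Tools
  - product 2 (Chair): category_id=NULL, no match -> kept with NULL
  - product 3 (Headphones): category_id=5 -> matches Supplies
  - product 4 (Desk): category_id=3 -> matches Electronics
  - product 5 (Webcam): category_id=6 -> matches Tools
All 5 rows appear; 1 has NULL category.

SQL:
SELECT a.name, b.name AS category
FROM products a
LEFT JOIN categories b ON a.category_id = b.id

Result:
name       | category   
-----------+------------
Pen        | Tools      
Chair      | NULL       
Headphones | Supplies   
Desk       | Electronics
Webcam     | Tools      


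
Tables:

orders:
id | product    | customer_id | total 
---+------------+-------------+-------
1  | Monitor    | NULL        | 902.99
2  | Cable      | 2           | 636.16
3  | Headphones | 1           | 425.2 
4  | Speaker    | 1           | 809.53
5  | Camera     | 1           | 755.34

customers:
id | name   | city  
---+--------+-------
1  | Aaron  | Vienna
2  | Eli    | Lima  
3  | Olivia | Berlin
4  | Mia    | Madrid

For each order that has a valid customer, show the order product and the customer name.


INNER JOIN keeps only orders rows whose customer_id matches an id in customers. Walk through each order:
  - order 1 (Monitor): customer_id=NULL, no match -> dropped
  - order 2 (Cable): customer_id=2 -> matches Eli
  - order 3 (Headphones): customer_id=1 -> matches Aaron
  - order 4 (Speaker): customer_id=1 -> matches Aaron
  - order 5 (Camera): customer_id=1 -> matches Aaron
So 1 of 5 rows is dropped.

SQL:
SELECT a.product, b.name AS customer
FROM orders a
INNER JOIN customers b ON a.customer_id = b.id

Result:
product    | customer
-----------+---------
Cable      | Eli     
Headphones | Aaron   
Speaker    | Aaron   
Camera     | Aaron   


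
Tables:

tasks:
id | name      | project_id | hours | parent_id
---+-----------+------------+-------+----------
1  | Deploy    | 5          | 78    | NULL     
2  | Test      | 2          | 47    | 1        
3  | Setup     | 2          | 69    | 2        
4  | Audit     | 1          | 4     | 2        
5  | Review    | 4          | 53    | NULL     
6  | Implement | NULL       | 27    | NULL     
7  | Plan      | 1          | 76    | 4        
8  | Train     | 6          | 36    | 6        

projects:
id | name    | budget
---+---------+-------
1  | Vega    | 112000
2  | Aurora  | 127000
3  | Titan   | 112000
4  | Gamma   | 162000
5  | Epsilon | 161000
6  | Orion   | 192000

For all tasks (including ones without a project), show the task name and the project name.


LEFT JOIN keeps every row from tasks (the left table); where project_id has no match in projects, the project columns become NULL. Walk through each task:
  - task 1 (Deploy): project_id=5 -> matches Epsilon
  - task 2 (Test): project_id=2 -> matches Aurora
  - task 3 (Setup): project_id=2 -> matches Aurora
  - task 4 (Audit): project_id=1 -> matches Vega
  - task 5 (Review): project_id=4 -> matches Gamma
  - task 6 (Implement): project_id=NULL, no match -> kept with NULL
  - task 7 (Plan): project_id=1 -> matches Vega
  - task 8 (Train): project_id=6 -> matches Orion
All 8 rows appear; 1 has NULL project.

SQL:
SELECT a.name, b.name AS project
FROM tasks a
LEFT JOIN projects b ON a.project_id = b.id

Result:
name      | project
----------+--------
Deploy    | Epsilon
Test      | Aurora 
Setup     | Aurora 
Audit     | Vega   
Review    | Gamma  
Implement | NULL   
Plan      | Vega   
Train     | Orion  


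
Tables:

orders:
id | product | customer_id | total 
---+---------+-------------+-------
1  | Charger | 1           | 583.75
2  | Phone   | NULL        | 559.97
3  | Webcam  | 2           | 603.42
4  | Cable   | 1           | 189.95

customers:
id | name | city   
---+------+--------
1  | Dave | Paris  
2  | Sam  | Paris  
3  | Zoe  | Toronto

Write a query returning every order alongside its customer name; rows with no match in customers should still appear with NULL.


LEFT JOIN keeps every row from orders (the left table); where customer_id has no match in customers, the customer columns become NULL. Walk through each order:
  - order 1 (Charger): customer_id=1 -> matches Dave
  - order 2 (Phone): customer_id=NULL, no match -> kept with NULL
  - order 3 (Webcam): customer_id=2 -> matches Sam
  - order 4 (Cable): customer_id=1 -> matches Dave
All 4 rows appear; 1 has NULL customer.

SQL:
SELECT a.product, b.name AS customer
FROM orders a
LEFT JOIN customers b ON a.customer_id = b.id

Result:
product | customer
--------+---------
Charger | Dave    
Phone   | NULL    
Webcam  | Sam     
Cable   | Dave    


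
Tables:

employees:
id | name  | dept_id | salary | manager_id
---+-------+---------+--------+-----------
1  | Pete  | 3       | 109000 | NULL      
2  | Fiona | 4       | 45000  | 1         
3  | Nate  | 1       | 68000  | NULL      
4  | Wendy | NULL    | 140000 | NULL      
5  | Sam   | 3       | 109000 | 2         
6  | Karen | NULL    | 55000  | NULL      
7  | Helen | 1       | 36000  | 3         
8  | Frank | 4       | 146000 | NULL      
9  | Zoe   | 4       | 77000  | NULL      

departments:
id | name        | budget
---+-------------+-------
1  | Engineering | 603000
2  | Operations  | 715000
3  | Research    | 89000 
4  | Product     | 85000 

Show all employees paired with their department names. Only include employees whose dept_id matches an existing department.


INNER JOIN keeps only employees rows whose dept_id matches an id in departments. Walk through each employee:
  - employee 1 (Pete): dept_id=3 -> matches Research
  - employee 2 (Fiona): dept_id=4 -> matches Product
  - employee 3 (Nate): dept_id=1 -> matches Engineering
  - employee 4 (Wendy): dept_id=NULL, no match -> dropped
  - employee 5 (Sam): dept_id=3 -> matches Research
  - employee 6 (Karen): dept_id=NULL, no match -> dropped
  - employee 7 (Helen): dept_id=1 -> matches Engineering
  - employee 8 (Frank): dept_id=4 -> matches Product
  - employee 9 (Zoe): dept_id=4 -> matches Product
So 2 of 9 rows are dropped.

SQL:
SELECT a.name, b.name AS department
FROM employees a
INNER JOIN departments b ON a.dept_id = b.id

Result:
name  | department 
------+------------
Pete  | Research   
Fiona | Product    
Nate  | Engineering
Sam   | Research   
Helen | Engineering
Frank | Product    
Zoe   | Product    


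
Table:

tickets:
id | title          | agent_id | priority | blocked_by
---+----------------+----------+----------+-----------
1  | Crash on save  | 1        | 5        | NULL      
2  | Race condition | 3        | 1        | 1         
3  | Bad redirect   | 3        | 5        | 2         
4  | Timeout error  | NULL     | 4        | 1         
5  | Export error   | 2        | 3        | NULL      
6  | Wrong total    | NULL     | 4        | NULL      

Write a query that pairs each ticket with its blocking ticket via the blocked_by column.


This is a self-join: tickets is joined to a second copy of itself, matching each row's blocked_by to another row's id. Use LEFT JOIN so rows with blocked_by=NULL are kept.
  - ticket 1 (Crash on save): blocked_by=NULL -> NULL
  - ticket 2 (Race condition): blocked_by=1 -> Crash on save
  - ticket 3 (Bad redirect): blocked_by=2 -> Race condition
  - ticket 4 (Timeout error): blocked_by=1 -> Crash on save
  - ticket 5 (Export error): blocked_by=NULL -> NULL
  - ticket 6 (Wrong total): blocked_by=NULL -> NULL

SQL:
SELECT a.title AS item, b.title AS blocked_by
FROM tickets a
LEFT JOIN tickets b ON a.blocked_by = b.id

Result:
item           | blocked_by    
---------------+---------------
Crash on save  | NULL          
Race condition | Crash on save 
Bad redirect   | Race condition
Timeout error  | Crash on save 
Export error   | NULL          
Wrong total    | NULL          


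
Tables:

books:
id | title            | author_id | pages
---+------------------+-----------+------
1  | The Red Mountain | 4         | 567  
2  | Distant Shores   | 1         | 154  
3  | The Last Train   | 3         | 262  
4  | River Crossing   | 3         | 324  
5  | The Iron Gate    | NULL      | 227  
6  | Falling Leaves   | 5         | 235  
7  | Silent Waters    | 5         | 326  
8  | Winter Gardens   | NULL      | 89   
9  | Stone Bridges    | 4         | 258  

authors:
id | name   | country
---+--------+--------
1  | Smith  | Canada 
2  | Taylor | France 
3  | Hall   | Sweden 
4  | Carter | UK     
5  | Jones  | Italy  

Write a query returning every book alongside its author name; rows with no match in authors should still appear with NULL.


LEFT JOIN keeps every row from books (the left table); where author_id has no match in authors, the author columns become NULL. Walk through each book:
  - book 1 (The Red Mountain): author_id=4 -> matches Carter
  - book 2 (Distant Shores): author_id=1 -> matches Smith
  - book 3 (The Last Train): author_id=3 -> matches Hall
  - book 4 (River Crossing): author_id=3 -> matches Hall
  - book 5 (The Iron Gate): author_id=NULL, no match -> kept with NULL
  - book 6 (Falling Leaves): author_id=5 -> matches Jones
  - book 7 (Silent Waters): author_id=5 -> matches Jones
  - book 8 (Winter Gardens): author_id=NULL, no match -> kept with NULL
  - book 9 (Stone Bridges): author_id=4 -> matches Carter
All 9 rows appear; 2 have NULL author.

SQL:
SELECT a.title, b.name AS author
FROM books a
LEFT JOIN authors b ON a.author_id = b.id

Result:
title            | author
-----------------+-------
The Red Mountain | Carter
Distant Shores   | Smith 
The Last Train   | Hall  
River Crossing   | Hall  
The Iron Gate    | NULL  
Falling Leaves   | Jones 
Silent Waters    | Jones 
Winter Gardens   | NULL  
Stone Bridges    | Carter


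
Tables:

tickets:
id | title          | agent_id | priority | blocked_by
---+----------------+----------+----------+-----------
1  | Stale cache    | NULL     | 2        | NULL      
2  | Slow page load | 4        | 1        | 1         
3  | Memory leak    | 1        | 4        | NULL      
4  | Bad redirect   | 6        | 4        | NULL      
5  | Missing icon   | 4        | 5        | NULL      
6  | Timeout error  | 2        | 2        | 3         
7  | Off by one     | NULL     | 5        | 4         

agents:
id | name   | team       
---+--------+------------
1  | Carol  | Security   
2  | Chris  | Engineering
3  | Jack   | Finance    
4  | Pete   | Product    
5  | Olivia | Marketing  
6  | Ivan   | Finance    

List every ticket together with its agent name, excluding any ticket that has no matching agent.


INNER JOIN keeps only tickets rows whose agent_id matches an id in agents. Walk through each ticket:
  - ticket 1 (Stale cache): agent_id=NULL, no match -> dropped
  - ticket 2 (Slow page load): agent_id=4 -> matches Pete
  - ticket 3 (Memory leak): agent_id=1 -> matches Carol
  - ticket 4 (Bad redirect): agent_id=6 -> matches Ivan
  - ticket 5 (Missing icon): agent_id=4 -> matches Pete
  - ticket 6 (Timeout error): agent_id=2 -> matches Chris
  - ticket 7 (Off by one): agent_id=NULL, no match -> dropped
So 2 of 7 rows are dropped.

SQL:
SELECT a.title, b.name AS agent
FROM tickets a
INNER JOIN agents b ON a.agent_id = b.id

Result:
title          | agent
---------------+------
Slow page load | Pete 
Memory leak    | Carol
Bad redirect   | Ivan 
Missing icon   | Pete 
Timeout error  | Chris


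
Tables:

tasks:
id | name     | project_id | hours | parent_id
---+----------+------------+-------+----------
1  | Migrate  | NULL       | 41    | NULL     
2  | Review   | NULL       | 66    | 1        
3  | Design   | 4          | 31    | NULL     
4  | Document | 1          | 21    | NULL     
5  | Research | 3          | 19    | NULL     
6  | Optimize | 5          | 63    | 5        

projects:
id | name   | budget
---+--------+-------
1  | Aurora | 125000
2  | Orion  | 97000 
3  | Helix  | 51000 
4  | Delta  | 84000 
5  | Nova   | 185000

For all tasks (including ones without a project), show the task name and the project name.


LEFT JOIN keeps every row from tasks (the left table); where project_id has no match in projects, the project columns become NULL. Walk through each task:
  - task 1 (Migrate): project_id=NULL, no match -> kept with NULL
  - task 2 (Review): project_id=NULL, no match -> kept with NULL
  - task 3 (Design): project_id=4 -> matches Delta
  - task 4 (Document): project_id=1 -> matches Aurora
  - task 5 (Research): project_id=3 -> matches Helix
  - task 6 (Optimize): project_id=5 -> matches Nova
All 6 rows appear; 2 have NULL project.

SQL:
SELECT a.name, b.name AS project
FROM tasks a
LEFT JOIN projects b ON a.project_id = b.id

Result:
name     | project
---------+--------
Migrate  | NULL   
Review   | NULL   
Design   | Delta  
Document | Aurora 
Research | Helix  
Optimize | Nova   


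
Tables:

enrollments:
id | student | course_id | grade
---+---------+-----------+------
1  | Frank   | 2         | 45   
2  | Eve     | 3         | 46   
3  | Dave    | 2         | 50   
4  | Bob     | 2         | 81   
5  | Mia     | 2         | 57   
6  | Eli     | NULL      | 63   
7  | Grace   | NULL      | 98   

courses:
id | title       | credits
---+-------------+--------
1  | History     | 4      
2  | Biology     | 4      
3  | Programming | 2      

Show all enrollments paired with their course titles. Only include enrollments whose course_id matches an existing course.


INNER JOIN keeps only enrollments rows whose course_id matches an id in courses. Walk through each enrollment:
  - enrollment 1 (Frank): course_id=2 -> matches Biology
  - enrollment 2 (Eve): course_id=3 -> matches Programming
  - enrollment 3 (Dave): course_id=2 -> matches Biology
  - enrollment 4 (Bob): course_id=2 -> matches Biology
  - enrollment 5 (Mia): course_id=2 -> matches Biology
  - enrollment 6 (Eli): course_id=NULL, no match -> dropped
  - enrollment 7 (Grace): course_id=NULL, no match -> dropped
So 2 of 7 rows are dropped.

SQL:
SELECT a.student, b.title AS course
FROM enrollments a
INNER JOIN courses b ON a.course_id = b.id

Result:
student | course     
--------+------------
Frank   | Biology    
Eve     | Programming
Dave    | Biology    
Bob     | Biology    
Mia     | Biology    


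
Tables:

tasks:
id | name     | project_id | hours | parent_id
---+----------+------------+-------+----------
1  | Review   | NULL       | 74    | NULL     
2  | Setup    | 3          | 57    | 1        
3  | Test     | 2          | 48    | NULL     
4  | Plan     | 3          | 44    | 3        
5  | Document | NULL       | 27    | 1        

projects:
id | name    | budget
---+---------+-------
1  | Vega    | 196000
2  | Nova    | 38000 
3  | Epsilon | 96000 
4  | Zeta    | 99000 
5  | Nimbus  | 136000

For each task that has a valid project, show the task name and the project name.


INNER JOIN keeps only tasks rows whose project_id matches an id in projects. Walk through each task:
  - task 1 (Review): project_id=NULL, no match -> dropped
  - task 2 (Setup): project_id=3 -> matches Epsilon
  - task 3 (Test): project_id=2 -> matches Nova
  - task 4 (Plan): project_id=3 -> matches Epsilon
  - task 5 (Document): project_id=NULL, no match -> dropped
So 2 of 5 rows are dropped.

SQL:
SELECT a.name, b.name AS project
FROM tasks a
INNER JOIN projects b ON a.project_id = b.id

Result:
name  | project
------+--------
Setup | Epsilon
Test  | Nova   
Plan  | Epsilon


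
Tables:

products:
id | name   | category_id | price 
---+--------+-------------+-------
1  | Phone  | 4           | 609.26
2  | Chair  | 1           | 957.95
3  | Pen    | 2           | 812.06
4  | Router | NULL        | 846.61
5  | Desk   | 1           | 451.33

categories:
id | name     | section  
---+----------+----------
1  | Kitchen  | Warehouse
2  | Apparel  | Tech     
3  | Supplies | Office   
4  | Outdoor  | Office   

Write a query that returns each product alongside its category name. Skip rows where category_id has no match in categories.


INNER JOIN keeps only products rows whose category_id matches an id in categories. Walk through each product:
  - product 1 (Phone): category_id=4 -> matches Outdoor
  - product 2 (Chair): category_id=1 -> matches Kitchen
  - product 3 (Pen): category_id=2 -> matches Apparel
  - product 4 (Router): category_id=NULL, no match -> dropped
  - product 5 (Desk): category_id=1 -> matches Kitchen
So 1 of 5 rows is dropped.

SQL:
SELECT a.name, b.name AS category
FROM products a
INNER JOIN categories b ON a.category_id = b.id

Result:
name  | category
------+---------
Phone | Outdoor 
Chair | Kitchen 
Pen   | Apparel 
Desk  | Kitchen 


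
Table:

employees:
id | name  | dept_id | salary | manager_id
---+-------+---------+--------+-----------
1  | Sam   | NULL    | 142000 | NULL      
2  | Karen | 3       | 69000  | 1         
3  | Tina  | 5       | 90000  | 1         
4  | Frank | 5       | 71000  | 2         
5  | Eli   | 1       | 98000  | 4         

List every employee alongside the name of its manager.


This is a self-join: employees is joined to a second copy of itself, matching each row's manager_id to another row's id. Use LEFT JOIN so rows with manager_id=NULL are kept.
  - employee 1 (Sam): manager_id=NULL -> NULL
  - employee 2 (Karen): manager_id=1 -> Sam
  - employee 3 (Tina): manager_id=1 -> Sam
  - employee 4 (Frank): manager_id=2 -> Karen
  - employee 5 (Eli): manager_id=4 -> Frank

SQL:
SELECT a.name AS item, b.name AS manager
FROM employees a
LEFT JOIN employees b ON a.manager_id = b.id

Result:
item  | manager
------+--------
Sam   | NULL   
Karen | Sam    
Tina  | Sam    
Frank | Karen  
Eli   | Frank  


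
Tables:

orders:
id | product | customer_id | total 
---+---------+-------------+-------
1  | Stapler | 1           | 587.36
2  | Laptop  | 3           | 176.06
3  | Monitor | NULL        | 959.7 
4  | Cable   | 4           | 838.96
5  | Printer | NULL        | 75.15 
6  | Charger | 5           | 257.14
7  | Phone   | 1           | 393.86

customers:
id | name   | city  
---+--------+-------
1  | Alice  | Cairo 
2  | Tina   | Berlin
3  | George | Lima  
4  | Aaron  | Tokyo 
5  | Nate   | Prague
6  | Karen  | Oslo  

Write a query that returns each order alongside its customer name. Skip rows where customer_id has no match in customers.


INNER JOIN keeps only orders rows whose customer_id matches an id in customers. Walk through each order:
  - order 1 (Stapler): customer_id=1 -> matches Alice
  - order 2 (Laptop): customer_id=3 -> matches George
  - order 3 (Monitor): customer_id=NULL, no match -> dropped
  - order 4 (Cable): customer_id=4 -> matches Aaron
  - order 5 (Printer): customer_id=NULL, no match -> dropped
  - order 6 (Charger): customer_id=5 -> matches Nate
  - order 7 (Phone): customer_id=1 -> matches Alice
So 2 of 7 rows are dropped.

SQL:
SELECT a.product, b.name AS customer
FROM orders a
INNER JOIN customers b ON a.customer_id = b.id

Result:
product | customer
--------+---------
Stapler | Alice   
Laptop  | George  
Cable   | Aaron   
Charger | Nate    
Phone   | Alice   


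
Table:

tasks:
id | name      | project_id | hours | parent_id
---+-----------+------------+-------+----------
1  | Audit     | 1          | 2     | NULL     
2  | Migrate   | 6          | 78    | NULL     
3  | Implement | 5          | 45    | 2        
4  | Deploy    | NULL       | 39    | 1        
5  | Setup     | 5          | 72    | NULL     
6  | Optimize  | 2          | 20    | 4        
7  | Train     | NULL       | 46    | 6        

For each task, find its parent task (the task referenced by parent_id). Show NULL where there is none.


This is a self-join: tasks is joined to a second copy of itself, matching each row's parent_id to another row's id. Use LEFT JOIN so rows with parent_id=NULL are kept.
  - task 1 (Audit): parent_id=NULL -> NULL
  - task 2 (Migrate): parent_id=NULL -> NULL
  - task 3 (Implement): parent_id=2 -> Migrate
  - task 4 (Deploy): parent_id=1 -> Audit
  - task 5 (Setup): parent_id=NULL -> NULL
  - task 6 (Optimize): parent_id=4 -> Deploy
  - task 7 (Train): parent_id=6 -> Optimize

SQL:
SELECT a.name AS item, b.name AS parent
FROM tasks a
LEFT JOIN tasks b ON a.parent_id = b.id

Result:
item      | parent  
----------+---------
Audit     | NULL    
Migrate   | NULL    
Implement | Migrate 
Deploy    | Audit   
Setup     | NULL    
Optimize  | Deploy  
Train     | Optimize


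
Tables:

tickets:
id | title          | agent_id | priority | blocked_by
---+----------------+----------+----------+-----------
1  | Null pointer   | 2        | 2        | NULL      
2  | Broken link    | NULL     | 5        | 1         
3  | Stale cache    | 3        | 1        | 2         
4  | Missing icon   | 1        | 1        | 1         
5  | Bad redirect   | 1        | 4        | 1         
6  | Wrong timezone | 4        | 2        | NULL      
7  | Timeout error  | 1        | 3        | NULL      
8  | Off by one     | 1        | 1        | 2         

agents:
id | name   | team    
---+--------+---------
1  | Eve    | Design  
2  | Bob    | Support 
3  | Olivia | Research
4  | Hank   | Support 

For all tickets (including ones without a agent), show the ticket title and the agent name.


LEFT JOIN keeps every row from tickets (the left table); where agent_id has no match in agents, the agent columns become NULL. Walk through each ticket:
  - ticket 1 (Null pointer): agent_id=2 -> matches Bob
  - ticket 2 (Broken link): agent_id=NULL, no match -> kept with NULL
  - ticket 3 (Stale cache): agent_id=3 -> matches Olivia
  - ticket 4 (Missing icon): agent_id=1 -> matches Eve
  - ticket 5 (Bad redirect): agent_id=1 -> matches Eve
  - ticket 6 (Wrong timezone): agent_id=4 -> matches Hank
  - ticket 7 (Timeout error): agent_id=1 -> matches Eve
  - ticket 8 (Off by one): agent_id=1 -> matches Eve
All 8 rows appear; 1 has NULL agent.

SQL:
SELECT a.title, b.name AS agent
FROM tickets a
LEFT JOIN agents b ON a.agent_id = b.id

Result:
title          | agent 
---------------+-------
Null pointer   | Bob   
Broken link    | NULL  
Stale cache    | Olivia
Missing icon   | Eve   
Bad redirect   | Eve   
Wrong timezone | Hank  
Timeout error  | Eve   
Off by one     | Eve   


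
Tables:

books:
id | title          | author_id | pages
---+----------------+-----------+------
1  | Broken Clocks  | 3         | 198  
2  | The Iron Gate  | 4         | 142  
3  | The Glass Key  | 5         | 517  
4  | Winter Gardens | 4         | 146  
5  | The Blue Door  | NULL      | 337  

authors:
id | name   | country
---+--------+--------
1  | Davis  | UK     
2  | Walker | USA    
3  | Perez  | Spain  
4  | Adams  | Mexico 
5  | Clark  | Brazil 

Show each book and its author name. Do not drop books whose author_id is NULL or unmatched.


LEFT JOIN keeps every row from books (the left table); where author_id has no match in authors, the author columns become NULL. Walk through each book:
  - book 1 (Broken Clocks): author_id=3 -> matches Perez
  - book 2 (The Iron Gate): author_id=4 -> matches Adams
  - book 3 (The Glass Key): author_id=5 -> matches Clark
  - book 4 (Winter Gardens): author_id=4 -> matches Adams
  - book 5 (The Blue Door): author_id=NULL, no match -> kept with NULL
All 5 rows appear; 1 has NULL author.

SQL:
SELECT a.title, b.name AS author
FROM books a
LEFT JOIN authors b ON a.author_id = b.id

Result:
title          | author
---------------+-------
Broken Clocks  | Perez 
The Iron Gate  | Adams 
The Glass Key  | Clark 
Winter Gardens | Adams 
The Blue Door  | NULL  


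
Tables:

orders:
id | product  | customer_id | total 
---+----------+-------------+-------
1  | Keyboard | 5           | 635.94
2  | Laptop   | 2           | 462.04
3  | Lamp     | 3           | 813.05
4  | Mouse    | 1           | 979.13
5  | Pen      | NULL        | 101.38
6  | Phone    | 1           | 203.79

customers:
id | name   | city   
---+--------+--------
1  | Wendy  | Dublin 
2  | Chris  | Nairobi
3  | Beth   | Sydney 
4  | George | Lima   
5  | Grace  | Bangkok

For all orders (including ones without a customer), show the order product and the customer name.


LEFT JOIN keeps every row from orders (the left table); where customer_id has no match in customers, the customer columns become NULL. Walk through each order:
  - order 1 (Keyboard): customer_id=5 -> matches Grace
  - order 2 (Laptop): customer_id=2 -> matches Chris
  - order 3 (Lamp): customer_id=3 -> matches Beth
  - order 4 (Mouse): customer_id=1 -> matches Wendy
  - order 5 (Pen): customer_id=NULL, no match -> kept with NULL
  - order 6 (Phone): customer_id=1 -> matches Wendy
All 6 rows appear; 1 has NULL customer.

SQL:
SELECT a.product, b.name AS customer
FROM orders a
LEFT JOIN customers b ON a.customer_id = b.id

Result:
product  | customer
---------+---------
Keyboard | Grace   
Laptop   | Chris   
Lamp     | Beth    
Mouse    | Wendy   
Pen      | NULL    
Phone    | Wendy   


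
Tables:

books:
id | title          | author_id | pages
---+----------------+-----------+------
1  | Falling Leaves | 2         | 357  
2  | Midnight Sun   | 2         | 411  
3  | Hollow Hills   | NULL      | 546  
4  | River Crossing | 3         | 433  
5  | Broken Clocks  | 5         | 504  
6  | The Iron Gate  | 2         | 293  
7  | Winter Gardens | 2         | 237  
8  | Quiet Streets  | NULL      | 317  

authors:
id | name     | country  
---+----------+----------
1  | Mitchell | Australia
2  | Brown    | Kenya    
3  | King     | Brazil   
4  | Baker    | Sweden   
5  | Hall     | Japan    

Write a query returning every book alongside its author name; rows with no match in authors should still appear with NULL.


LEFT JOIN keeps every row from books (the left table); where author_id has no match in authors, the author columns become NULL. Walk through each book:
  - book 1 (Falling Leaves): author_id=2 -> matches Brown
  - book 2 (Midnight Sun): author_id=2 -> matches Brown
  - book 3 (Hollow Hills): author_id=NULL, no match -> kept with NULL
  - book 4 (River Crossing): author_id=3 -> matches King
  - book 5 (Broken Clocks): author_id=5 -> matches Hall
  - book 6 (The Iron Gate): author_id=2 -> matches Brown
  - book 7 (Winter Gardens): author_id=2 -> matches Brown
  - book 8 (Quiet Streets): author_id=NULL, no match -> kept with NULL
All 8 rows appear; 2 have NULL author.

SQL:
SELECT a.title, b.name AS author
FROM books a
LEFT JOIN authors b ON a.author_id = b.id

Result:
title          | author
---------------+-------
Falling Leaves | Brown 
Midnight Sun   | Brown 
Hollow Hills   | NULL  
River Crossing | King  
Broken Clocks  | Hall  
The Iron Gate  | Brown 
Winter Gardens | Brown 
Quiet Streets  | NULL  


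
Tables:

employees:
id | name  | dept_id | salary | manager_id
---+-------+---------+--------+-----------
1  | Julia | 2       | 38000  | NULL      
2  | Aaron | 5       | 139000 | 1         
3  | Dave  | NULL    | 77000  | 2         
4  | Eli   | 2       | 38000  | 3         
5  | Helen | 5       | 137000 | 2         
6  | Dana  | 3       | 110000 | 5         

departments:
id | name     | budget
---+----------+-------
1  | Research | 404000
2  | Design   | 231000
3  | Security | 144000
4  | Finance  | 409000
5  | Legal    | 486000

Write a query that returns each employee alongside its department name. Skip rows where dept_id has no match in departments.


INNER JOIN keeps only employees rows whose dept_id matches an id in departments. Walk through each employee:
  - employee 1 (Julia): dept_id=2 -> matches Design
  - employee 2 (Aaron): dept_id=5 -> matches Legal
  - employee 3 (Dave): dept_id=NULL, no match -> dropped
  - employee 4 (Eli): dept_id=2 -> matches Design
  - employee 5 (Helen): dept_id=5 -> matches Legal
  - employee 6 (Dana): dept_id=3 -> matches Security
So 1 of 6 rows is dropped.

SQL:
SELECT a.name, b.name AS department
FROM employees a
INNER JOIN departments b ON a.dept_id = b.id

Result:
name  | department
------+-----------
Julia | Design    
Aaron | Legal     
Eli   | Design    
Helen | Legal     
Dana  | Security  


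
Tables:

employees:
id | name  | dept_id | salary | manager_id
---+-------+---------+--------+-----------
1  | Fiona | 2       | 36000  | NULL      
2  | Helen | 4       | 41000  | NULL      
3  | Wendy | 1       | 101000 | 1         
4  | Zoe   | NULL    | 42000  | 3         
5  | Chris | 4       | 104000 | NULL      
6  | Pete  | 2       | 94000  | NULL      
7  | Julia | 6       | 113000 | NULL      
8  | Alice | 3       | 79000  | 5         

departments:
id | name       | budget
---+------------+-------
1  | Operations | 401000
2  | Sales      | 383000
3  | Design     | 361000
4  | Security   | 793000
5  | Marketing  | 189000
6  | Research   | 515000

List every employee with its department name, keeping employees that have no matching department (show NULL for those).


LEFT JOIN keeps every row from employees (the left table); where dept_id has no match in departments, the department columns become NULL. Walk through each employee:
  - employee 1 (Fiona): dept_id=2 -> matches Sales
  - employee 2 (Helen): dept_id=4 -> matches Security
  - employee 3 (Wendy): dept_id=1 -> matches Operations
  - employee 4 (Zoe): dept_id=NULL, no match -> kept with NULL
  - employee 5 (Chris): dept_id=4 -> matches Security
  - employee 6 (Pete): dept_id=2 -> matches Sales
  - employee 7 (Julia): dept_id=6 -> matches Research
  - employee 8 (Alice): dept_id=3 -> matches Design
All 8 rows appear; 1 has NULL department.

SQL:
SELECT a.name, b.name AS department
FROM employees a
LEFT JOIN departments b ON a.dept_id = b.id

Result:
name  | department
------+-----------
Fiona | Sales     
Helen | Security  
Wendy | Operations
Zoe   | NULL      
Chris | Security  
Pete  | Sales     
Julia | Research  
Alice | Design    
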